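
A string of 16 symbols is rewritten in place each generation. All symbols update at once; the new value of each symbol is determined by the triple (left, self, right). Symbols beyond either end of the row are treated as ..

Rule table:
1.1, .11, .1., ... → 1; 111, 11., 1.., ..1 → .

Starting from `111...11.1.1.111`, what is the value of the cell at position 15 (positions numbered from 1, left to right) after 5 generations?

1...1.1.111111..
1.1.11111......1
11111.....1111.1
1.....111.1...11
1.111.1..11.1.1.
position 15 holds 1

1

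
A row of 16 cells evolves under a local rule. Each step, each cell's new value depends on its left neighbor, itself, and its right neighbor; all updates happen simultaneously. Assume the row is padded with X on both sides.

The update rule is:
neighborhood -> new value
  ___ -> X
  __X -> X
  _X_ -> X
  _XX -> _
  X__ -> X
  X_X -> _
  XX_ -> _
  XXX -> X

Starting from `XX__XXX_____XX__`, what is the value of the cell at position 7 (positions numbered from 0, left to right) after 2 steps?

X_XX_X_XXXXX__XX
_____X__XXX_XX_X
position 7 holds _

_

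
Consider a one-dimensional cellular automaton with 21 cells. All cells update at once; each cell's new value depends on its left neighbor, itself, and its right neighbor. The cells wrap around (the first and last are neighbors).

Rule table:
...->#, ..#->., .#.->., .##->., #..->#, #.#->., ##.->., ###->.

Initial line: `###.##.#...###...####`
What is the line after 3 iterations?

.......##....##......

iteration 1: ........##....##.....
iteration 2: #######...###...#####
iteration 3: .......##....##......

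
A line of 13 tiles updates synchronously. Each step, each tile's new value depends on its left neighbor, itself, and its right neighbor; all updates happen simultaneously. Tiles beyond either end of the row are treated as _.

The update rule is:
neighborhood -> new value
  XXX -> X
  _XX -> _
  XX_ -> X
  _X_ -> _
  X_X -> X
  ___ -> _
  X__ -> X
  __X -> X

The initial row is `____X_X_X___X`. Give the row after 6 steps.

___X_X_X_X_X_
__X_X_X_X_X_X
_X_X_X_X_X_X_
X_X_X_X_X_X_X
_X_X_X_X_X_X_  (repeats step 3; period 2)
step 6: X_X_X_X_X_X_X

X_X_X_X_X_X_X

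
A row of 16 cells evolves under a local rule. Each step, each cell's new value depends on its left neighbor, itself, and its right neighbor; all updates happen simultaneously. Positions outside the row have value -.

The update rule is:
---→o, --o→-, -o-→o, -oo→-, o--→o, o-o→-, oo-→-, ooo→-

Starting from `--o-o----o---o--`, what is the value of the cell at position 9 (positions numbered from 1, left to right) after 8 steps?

o-o-oooo-ooo-ooo
o-o-------------
o-oooooooooooooo
o---------------
oooooooooooooooo
----------------
oooooooooooooooo  (repeats step 5; period 2)
step 8: ----------------
position 9 holds -

-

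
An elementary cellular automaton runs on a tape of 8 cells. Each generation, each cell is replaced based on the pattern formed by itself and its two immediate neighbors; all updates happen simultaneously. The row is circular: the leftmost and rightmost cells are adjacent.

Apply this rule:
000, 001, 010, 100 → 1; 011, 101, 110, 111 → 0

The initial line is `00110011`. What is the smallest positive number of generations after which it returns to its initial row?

2

11001100
00110011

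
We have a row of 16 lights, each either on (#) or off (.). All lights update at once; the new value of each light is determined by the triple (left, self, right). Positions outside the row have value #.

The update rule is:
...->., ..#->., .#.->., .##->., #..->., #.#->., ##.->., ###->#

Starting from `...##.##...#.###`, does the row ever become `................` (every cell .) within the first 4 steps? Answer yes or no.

step 1: ..............##
step 2: ...............#
step 3: ................
all cells are . at step 3

yes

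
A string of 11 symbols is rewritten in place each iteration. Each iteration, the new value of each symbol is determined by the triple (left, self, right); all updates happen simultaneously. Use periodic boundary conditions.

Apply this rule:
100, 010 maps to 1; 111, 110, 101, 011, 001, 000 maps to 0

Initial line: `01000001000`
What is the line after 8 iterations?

01100001100
00010000010
00011000011
10000100000
11000110000
00100001000
00110001100
00001000010

00001000010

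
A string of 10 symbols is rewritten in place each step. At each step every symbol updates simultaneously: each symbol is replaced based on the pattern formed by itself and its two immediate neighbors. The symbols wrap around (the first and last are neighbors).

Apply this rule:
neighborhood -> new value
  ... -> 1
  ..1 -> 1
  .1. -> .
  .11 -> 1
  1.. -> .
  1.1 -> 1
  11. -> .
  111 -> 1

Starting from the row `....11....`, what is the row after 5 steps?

1..1111111

11111..111
1111..1111
111..11111
11..111111
1..1111111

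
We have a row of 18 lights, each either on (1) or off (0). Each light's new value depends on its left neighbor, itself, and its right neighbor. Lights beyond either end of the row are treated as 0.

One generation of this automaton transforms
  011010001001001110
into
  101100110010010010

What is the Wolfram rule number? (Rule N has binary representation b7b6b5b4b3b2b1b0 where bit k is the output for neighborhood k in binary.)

position 15: 111 → 0  (bit 7 = 0)
position 2: 110 → 1  (bit 6 = 1)
position 3: 101 → 1  (bit 5 = 1)
position 5: 100 → 0  (bit 4 = 0)
position 1: 011 → 0  (bit 3 = 0)
position 4: 010 → 0  (bit 2 = 0)
position 0: 001 → 1  (bit 1 = 1)
position 6: 000 → 1  (bit 0 = 1)
bits b7..b0 = 01100011 = 99

99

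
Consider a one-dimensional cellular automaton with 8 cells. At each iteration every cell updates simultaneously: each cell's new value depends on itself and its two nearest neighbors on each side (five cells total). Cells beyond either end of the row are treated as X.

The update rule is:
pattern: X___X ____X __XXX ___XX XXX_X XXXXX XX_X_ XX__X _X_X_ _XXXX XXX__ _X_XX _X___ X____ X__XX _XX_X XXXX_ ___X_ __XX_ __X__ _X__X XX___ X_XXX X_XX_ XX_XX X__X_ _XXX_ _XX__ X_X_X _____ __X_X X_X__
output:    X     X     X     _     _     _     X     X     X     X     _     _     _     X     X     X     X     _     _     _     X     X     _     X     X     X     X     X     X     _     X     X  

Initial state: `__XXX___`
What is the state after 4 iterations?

_X_XX_XX

XXXX_XX_
__X_XXXX
XXX__X__
_X_XX_XX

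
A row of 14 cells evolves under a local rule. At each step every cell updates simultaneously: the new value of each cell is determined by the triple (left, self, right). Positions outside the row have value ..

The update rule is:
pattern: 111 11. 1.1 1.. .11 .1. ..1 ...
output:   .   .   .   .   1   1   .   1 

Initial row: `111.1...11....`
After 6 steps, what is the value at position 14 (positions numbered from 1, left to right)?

step 1: 1...1.1.1..111
step 2: 1.1.1.1.1..1..
step 3: 1.1.1.1.1..1.1
step 4: 1.1.1.1.1..1.1  (fixed point — unchanged through step 6)
position 14 holds 1

1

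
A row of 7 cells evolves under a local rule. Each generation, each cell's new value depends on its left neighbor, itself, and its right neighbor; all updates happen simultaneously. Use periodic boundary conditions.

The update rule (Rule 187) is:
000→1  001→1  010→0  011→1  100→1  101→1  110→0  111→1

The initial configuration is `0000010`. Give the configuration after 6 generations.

generation 1: 1111101
generation 2: 1111011
generation 3: 1110111
generation 4: 1101111
generation 5: 1011111
generation 6: 0111111

0111111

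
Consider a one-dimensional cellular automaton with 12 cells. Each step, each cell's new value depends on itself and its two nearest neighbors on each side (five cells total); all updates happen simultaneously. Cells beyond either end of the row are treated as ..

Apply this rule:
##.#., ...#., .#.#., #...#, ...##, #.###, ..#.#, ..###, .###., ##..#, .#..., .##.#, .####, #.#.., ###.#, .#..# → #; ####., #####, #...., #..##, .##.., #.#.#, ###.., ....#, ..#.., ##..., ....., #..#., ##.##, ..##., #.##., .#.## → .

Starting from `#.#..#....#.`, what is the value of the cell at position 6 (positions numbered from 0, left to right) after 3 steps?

####..#..#.#
##..#..#.###
..#..#.#.##.
position 6 holds .

.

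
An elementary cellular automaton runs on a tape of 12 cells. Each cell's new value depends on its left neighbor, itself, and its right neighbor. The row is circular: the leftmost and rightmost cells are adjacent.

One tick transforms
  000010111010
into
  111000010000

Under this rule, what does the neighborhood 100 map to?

At position 11 the neighborhood is 100; the next row has 0 there.

0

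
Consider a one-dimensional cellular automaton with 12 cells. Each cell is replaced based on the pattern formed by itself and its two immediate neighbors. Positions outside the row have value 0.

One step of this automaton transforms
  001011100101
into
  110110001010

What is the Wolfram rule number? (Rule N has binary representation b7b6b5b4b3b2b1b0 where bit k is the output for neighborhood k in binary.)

position 5: 111 → 0  (bit 7 = 0)
position 6: 110 → 0  (bit 6 = 0)
position 3: 101 → 1  (bit 5 = 1)
position 7: 100 → 0  (bit 4 = 0)
position 4: 011 → 1  (bit 3 = 1)
position 2: 010 → 0  (bit 2 = 0)
position 1: 001 → 1  (bit 1 = 1)
position 0: 000 → 1  (bit 0 = 1)
bits b7..b0 = 00101011 = 43

43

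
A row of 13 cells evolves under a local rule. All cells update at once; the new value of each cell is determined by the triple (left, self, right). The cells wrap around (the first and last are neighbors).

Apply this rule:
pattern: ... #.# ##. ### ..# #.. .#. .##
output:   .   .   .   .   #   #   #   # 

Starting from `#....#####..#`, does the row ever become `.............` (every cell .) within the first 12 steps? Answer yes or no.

.#..##....###
.####.#..##..
##....####.#.
#.#..##....#.
#.####.#..##.
#.#....####..
#.##..##...##
..#.###.#.##.
.##.#...#.#.#
.#..##.##.#.#
.####..#..#.#
.#...######.#
step 12 is .#...######.#, still not uniform .

no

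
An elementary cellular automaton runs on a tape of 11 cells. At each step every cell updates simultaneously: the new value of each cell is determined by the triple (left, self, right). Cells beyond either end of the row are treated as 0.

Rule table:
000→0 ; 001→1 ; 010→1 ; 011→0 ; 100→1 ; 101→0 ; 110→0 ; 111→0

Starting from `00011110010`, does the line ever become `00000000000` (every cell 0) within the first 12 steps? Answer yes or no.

no

00100001111
01110010000
10001111000
11010000100
00011001110
00100110001
01111001011
10000111000
11001000100
00111101110
01000000001
11100000011
step 12 is 11100000011, still not uniform 0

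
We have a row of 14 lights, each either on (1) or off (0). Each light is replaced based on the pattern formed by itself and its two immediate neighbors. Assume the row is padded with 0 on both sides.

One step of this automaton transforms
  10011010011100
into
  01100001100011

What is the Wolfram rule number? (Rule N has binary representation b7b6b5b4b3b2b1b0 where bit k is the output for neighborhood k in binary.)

19

position 10: 111 → 0  (bit 7 = 0)
position 4: 110 → 0  (bit 6 = 0)
position 5: 101 → 0  (bit 5 = 0)
position 1: 100 → 1  (bit 4 = 1)
position 3: 011 → 0  (bit 3 = 0)
position 0: 010 → 0  (bit 2 = 0)
position 2: 001 → 1  (bit 1 = 1)
position 13: 000 → 1  (bit 0 = 1)
bits b7..b0 = 00010011 = 19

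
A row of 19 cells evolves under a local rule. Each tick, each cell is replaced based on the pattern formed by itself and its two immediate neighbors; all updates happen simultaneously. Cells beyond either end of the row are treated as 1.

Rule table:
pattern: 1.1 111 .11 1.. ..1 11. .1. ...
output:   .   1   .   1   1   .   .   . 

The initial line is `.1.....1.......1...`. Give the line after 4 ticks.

tick 1: ..1...1.1.....1.1.1
tick 2: 11.1.1...1...1.....
tick 3: 1.....1.1.1.1.1...1
tick 4: .1...1.........1.1.

.1...1.........1.1.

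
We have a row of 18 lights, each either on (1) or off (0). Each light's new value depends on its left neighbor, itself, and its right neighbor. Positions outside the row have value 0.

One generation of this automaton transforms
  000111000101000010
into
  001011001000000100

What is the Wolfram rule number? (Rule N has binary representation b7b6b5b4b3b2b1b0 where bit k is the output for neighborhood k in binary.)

194

position 4: 111 → 1  (bit 7 = 1)
position 5: 110 → 1  (bit 6 = 1)
position 10: 101 → 0  (bit 5 = 0)
position 6: 100 → 0  (bit 4 = 0)
position 3: 011 → 0  (bit 3 = 0)
position 9: 010 → 0  (bit 2 = 0)
position 2: 001 → 1  (bit 1 = 1)
position 0: 000 → 0  (bit 0 = 0)
bits b7..b0 = 11000010 = 194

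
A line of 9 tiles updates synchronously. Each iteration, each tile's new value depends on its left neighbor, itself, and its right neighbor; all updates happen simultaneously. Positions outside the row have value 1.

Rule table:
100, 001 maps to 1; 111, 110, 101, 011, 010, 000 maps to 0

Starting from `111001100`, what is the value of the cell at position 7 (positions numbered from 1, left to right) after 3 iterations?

iteration 1: 000110011
iteration 2: 101001100
iteration 3: 000110011
position 7 holds 0

0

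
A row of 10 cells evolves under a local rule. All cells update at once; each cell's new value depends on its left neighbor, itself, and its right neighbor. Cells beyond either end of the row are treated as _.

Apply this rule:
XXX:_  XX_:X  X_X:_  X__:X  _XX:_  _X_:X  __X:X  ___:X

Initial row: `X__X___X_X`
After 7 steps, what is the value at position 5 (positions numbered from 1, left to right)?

X

step 1: XXXXXXXX_X
step 2: _______X_X
step 3: XXXXXXXX_X  (repeats step 1; period 2)
step 7: XXXXXXXX_X
position 5 holds X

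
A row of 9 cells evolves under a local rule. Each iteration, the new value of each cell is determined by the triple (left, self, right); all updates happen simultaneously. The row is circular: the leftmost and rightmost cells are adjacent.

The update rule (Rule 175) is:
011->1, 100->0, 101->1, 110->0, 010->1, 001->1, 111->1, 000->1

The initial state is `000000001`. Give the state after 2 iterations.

111111110

iteration 1: 011111111
iteration 2: 111111110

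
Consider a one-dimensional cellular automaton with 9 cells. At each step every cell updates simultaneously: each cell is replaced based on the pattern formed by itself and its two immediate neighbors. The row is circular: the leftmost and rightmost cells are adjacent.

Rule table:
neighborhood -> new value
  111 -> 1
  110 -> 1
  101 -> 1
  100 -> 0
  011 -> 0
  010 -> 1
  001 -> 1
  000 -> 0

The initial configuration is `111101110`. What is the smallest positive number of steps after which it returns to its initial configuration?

9

011110111
101111011
110111101
111011110
011101111
101110111
110111011
111011101
111101110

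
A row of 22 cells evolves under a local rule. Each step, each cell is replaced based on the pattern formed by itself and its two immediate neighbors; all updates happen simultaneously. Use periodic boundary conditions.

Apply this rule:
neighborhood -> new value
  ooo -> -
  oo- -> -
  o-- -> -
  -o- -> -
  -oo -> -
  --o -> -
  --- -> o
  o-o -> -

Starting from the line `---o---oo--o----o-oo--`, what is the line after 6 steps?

---o---ooooo----oooo--

step 1: oo---o-------oo------o
step 2: ---o---ooooo----oooo--
step 3: oo---o-------oo------o  (repeats step 1; period 2)
step 6: ---o---ooooo----oooo--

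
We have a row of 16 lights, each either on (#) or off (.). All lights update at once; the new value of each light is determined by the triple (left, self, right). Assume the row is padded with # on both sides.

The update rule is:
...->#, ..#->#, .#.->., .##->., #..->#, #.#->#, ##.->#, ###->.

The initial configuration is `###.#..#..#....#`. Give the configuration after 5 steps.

..##.##.##.####.
##.##.##.##...##
.##.##.##.####..
#.##.##.##...###
##.##.##.####...

##.##.##.####...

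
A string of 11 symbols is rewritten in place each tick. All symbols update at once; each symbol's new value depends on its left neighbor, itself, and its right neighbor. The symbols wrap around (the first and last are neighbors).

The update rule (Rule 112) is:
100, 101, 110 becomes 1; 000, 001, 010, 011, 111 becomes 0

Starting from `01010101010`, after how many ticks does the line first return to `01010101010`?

00101010101
10010101010
01001010101
10100101010
01010010101
10101001010
01010100101
10101010010
01010101001
10101010100
01010101010

11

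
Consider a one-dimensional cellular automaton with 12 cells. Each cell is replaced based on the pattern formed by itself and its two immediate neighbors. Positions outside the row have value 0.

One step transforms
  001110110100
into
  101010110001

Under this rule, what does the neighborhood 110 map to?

At position 4 the neighborhood is 110; the next row has 1 there.

1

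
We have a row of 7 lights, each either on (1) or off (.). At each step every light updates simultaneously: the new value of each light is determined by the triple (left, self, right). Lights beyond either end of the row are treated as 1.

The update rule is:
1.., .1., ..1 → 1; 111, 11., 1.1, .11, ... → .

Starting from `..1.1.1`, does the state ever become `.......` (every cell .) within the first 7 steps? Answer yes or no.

111.1..
....111
1..1...
.1111.1
.......
all cells are . at step 5

yes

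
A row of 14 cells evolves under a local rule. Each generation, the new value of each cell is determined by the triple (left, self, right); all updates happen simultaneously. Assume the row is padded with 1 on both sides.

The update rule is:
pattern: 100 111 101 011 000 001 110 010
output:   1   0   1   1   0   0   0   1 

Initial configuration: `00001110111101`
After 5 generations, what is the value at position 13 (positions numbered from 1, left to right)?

0

10001001100011
01001101010010
11101011111011
00011110000110
10010001000101
position 13 holds 0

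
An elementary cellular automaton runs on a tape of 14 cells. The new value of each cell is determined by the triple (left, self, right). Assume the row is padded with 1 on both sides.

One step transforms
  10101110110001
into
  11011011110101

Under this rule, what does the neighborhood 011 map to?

At position 4 the neighborhood is 011; the next row has 1 there.

1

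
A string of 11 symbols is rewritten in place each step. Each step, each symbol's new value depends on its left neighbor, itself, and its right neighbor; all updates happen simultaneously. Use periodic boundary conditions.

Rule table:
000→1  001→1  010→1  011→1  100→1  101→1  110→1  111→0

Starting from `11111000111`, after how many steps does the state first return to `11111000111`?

step 1: 00001111100
step 2: 11111000111

2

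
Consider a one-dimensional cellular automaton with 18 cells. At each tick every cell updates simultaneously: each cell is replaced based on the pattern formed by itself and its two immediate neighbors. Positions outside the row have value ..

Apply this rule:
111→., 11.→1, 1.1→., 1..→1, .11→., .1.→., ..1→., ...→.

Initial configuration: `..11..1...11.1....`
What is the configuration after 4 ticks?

...11..1...1..1...
....11..1...1..1..
.....11..1...1..1.
......11..1...1..1

......11..1...1..1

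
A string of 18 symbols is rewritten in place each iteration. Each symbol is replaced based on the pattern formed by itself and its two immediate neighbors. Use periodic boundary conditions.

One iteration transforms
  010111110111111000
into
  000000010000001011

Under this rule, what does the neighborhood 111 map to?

0

At position 4 the neighborhood is 111; the next row has 0 there.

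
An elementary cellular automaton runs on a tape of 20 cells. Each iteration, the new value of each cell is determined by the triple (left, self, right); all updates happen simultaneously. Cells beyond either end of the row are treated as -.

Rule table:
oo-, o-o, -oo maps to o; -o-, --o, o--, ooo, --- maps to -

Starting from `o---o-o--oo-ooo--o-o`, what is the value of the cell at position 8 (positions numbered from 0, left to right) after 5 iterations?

-----o---oooo-o---o-
---------o--oo------
------------oo------
------------oo------  (fixed point — unchanged through iteration 5)
position 8 holds -

-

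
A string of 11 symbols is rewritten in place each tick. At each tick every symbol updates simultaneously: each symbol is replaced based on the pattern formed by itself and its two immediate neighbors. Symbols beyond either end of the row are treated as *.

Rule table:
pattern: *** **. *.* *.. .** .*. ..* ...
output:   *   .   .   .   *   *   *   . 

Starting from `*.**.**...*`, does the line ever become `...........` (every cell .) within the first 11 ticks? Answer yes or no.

..*..*...**
.**.**..***
.*..*..****
.*.**.*****
.*.*..*****
.*.*.******
.*.*.******  (fixed point — unchanged through tick 11)
tick 11 is .*.*.******, still not uniform .

no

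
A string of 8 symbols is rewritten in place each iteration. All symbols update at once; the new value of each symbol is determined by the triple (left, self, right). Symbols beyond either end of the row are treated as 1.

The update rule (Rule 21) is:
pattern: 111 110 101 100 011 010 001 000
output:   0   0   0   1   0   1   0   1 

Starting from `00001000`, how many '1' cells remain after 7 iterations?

iteration 1: 11101110
iteration 2: 00000000
iteration 3: 11111110
iteration 4: 00000000  (repeats iteration 2; period 2)
iteration 7: 11111110
count of 1: 7

7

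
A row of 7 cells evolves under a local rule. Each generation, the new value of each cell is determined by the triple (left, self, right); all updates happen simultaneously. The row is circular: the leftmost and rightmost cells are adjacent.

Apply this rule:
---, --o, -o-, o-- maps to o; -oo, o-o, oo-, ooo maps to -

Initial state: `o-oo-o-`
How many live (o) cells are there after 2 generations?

o----o-
oooooo-
count of o: 6

6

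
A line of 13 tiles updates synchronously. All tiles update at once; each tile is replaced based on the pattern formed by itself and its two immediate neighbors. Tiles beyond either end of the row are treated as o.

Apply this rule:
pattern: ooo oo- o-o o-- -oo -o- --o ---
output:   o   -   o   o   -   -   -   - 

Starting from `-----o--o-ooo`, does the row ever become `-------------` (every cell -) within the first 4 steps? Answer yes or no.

o-----o--o-oo
-o-----o--o-o
o-o-----o--o-
-o-o-----o--o
step 4 is -o-o-----o--o, still not uniform -

no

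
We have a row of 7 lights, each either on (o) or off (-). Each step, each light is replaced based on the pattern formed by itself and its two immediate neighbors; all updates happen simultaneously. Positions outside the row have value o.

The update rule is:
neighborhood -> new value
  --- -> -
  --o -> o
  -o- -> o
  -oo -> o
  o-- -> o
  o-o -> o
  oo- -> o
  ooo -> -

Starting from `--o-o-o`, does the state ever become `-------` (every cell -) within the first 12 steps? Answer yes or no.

step 1: ooooooo
step 2: -------
all cells are - at step 2

yes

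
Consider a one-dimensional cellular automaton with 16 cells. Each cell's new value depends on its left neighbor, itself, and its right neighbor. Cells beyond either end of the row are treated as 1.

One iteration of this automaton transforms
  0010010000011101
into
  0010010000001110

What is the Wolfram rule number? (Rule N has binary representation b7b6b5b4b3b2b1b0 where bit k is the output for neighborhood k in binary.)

position 12: 111 → 1  (bit 7 = 1)
position 13: 110 → 1  (bit 6 = 1)
position 14: 101 → 1  (bit 5 = 1)
position 0: 100 → 0  (bit 4 = 0)
position 11: 011 → 0  (bit 3 = 0)
position 2: 010 → 1  (bit 2 = 1)
position 1: 001 → 0  (bit 1 = 0)
position 7: 000 → 0  (bit 0 = 0)
bits b7..b0 = 11100100 = 228

228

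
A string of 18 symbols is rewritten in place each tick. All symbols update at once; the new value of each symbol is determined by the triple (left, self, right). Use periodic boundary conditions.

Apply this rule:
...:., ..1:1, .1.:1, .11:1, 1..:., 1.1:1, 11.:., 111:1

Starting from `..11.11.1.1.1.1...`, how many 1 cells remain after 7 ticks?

12

tick 1: .11.11.11111111...
tick 2: 11.11.11111111....
tick 3: 1.11.11111111....1
tick 4: .11.11111111....11
tick 5: 11.11111111....11.
tick 6: 1.11111111....11.1
tick 7: .11111111....11.11
count of 1: 12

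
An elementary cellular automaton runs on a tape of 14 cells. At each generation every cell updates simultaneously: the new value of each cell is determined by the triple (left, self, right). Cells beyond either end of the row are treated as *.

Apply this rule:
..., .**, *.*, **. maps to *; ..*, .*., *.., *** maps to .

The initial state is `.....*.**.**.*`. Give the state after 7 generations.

generation 1: .***..********
generation 2: **.*..*.......
generation 3: .**.....*****.
generation 4: ***.***.*...**
generation 5: ..***.**..*.*.
generation 6: ..*.****...*.*
generation 7: ...**..*.*..**

...**..*.*..**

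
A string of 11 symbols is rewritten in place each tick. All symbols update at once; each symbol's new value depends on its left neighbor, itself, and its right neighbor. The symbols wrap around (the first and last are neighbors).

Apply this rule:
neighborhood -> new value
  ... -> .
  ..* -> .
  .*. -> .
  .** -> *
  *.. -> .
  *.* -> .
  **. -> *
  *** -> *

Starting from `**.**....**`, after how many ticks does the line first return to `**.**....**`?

**.**....**

1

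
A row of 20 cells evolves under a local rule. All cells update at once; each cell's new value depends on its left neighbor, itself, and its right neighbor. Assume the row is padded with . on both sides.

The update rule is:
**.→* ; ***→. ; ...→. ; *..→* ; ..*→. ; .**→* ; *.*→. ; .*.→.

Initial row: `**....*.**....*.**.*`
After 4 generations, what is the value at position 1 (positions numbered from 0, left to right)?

generation 1: ***.....***.....**..
generation 2: *.**....*.**....***.
generation 3: ..***.....***...*.**
generation 4: ..*.**....*.**....**
position 1 holds .

.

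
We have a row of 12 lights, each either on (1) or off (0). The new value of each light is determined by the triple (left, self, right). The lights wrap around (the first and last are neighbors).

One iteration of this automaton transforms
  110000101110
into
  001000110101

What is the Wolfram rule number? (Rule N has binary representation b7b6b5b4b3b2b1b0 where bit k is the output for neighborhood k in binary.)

180

position 9: 111 → 1  (bit 7 = 1)
position 1: 110 → 0  (bit 6 = 0)
position 7: 101 → 1  (bit 5 = 1)
position 2: 100 → 1  (bit 4 = 1)
position 0: 011 → 0  (bit 3 = 0)
position 6: 010 → 1  (bit 2 = 1)
position 5: 001 → 0  (bit 1 = 0)
position 3: 000 → 0  (bit 0 = 0)
bits b7..b0 = 10110100 = 180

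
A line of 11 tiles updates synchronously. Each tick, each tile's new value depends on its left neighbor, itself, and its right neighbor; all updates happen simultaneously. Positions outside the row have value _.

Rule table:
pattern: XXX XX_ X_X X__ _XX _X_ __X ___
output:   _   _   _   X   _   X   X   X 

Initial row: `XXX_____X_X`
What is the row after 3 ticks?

___XXXXXXXX

___XXXXXX_X
XXX_______X
___XXXXXXXX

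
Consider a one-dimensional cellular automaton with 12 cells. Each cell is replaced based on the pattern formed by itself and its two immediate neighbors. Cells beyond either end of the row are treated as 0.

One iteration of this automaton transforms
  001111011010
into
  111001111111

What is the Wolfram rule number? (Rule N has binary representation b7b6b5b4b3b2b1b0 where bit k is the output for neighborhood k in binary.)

position 3: 111 → 0  (bit 7 = 0)
position 5: 110 → 1  (bit 6 = 1)
position 6: 101 → 1  (bit 5 = 1)
position 11: 100 → 1  (bit 4 = 1)
position 2: 011 → 1  (bit 3 = 1)
position 10: 010 → 1  (bit 2 = 1)
position 1: 001 → 1  (bit 1 = 1)
position 0: 000 → 1  (bit 0 = 1)
bits b7..b0 = 01111111 = 127

127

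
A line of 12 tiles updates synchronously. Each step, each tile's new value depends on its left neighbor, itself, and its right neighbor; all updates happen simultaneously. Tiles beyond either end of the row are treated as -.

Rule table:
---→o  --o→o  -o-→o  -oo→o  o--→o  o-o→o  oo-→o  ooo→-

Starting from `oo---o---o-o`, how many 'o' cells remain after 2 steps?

oooooooooooo
o----------o
count of o: 2

2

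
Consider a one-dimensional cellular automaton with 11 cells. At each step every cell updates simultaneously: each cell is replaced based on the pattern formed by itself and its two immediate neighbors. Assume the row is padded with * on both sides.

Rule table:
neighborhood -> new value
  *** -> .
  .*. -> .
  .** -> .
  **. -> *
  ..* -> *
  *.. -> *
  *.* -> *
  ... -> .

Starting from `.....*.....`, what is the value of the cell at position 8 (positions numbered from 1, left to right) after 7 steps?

*...*.*...*
**.*.*.*.*.
.**.*.*.*.*
*.**.*.*.*.
**.**.*.*.*
.**.**.*.*.
*.**.**.*.*
position 8 holds .

.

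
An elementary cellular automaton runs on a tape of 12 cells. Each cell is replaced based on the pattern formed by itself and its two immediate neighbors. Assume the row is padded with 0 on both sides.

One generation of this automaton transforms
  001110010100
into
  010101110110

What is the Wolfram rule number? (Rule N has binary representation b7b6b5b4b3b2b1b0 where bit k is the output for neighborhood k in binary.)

150

position 3: 111 → 1  (bit 7 = 1)
position 4: 110 → 0  (bit 6 = 0)
position 8: 101 → 0  (bit 5 = 0)
position 5: 100 → 1  (bit 4 = 1)
position 2: 011 → 0  (bit 3 = 0)
position 7: 010 → 1  (bit 2 = 1)
position 1: 001 → 1  (bit 1 = 1)
position 0: 000 → 0  (bit 0 = 0)
bits b7..b0 = 10010110 = 150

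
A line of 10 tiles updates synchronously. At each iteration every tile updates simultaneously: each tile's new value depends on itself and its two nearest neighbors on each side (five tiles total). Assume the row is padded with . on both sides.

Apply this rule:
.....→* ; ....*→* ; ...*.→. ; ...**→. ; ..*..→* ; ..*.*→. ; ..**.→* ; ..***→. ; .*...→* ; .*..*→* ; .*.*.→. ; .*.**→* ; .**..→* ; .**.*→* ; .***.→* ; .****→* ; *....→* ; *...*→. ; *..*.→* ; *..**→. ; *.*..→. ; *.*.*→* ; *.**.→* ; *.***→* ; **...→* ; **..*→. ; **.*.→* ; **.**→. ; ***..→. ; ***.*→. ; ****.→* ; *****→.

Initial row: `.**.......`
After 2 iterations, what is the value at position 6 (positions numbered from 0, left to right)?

.

.*********
..*.....*.
position 6 holds .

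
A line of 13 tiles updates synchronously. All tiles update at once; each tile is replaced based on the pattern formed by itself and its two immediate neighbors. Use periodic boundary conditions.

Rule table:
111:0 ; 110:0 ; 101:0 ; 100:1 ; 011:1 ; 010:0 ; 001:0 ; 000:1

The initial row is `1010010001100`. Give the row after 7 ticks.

tick 1: 0001001101010
tick 2: 1100101000001
tick 3: 0010000111101
tick 4: 1001110100000
tick 5: 0101000011110
tick 6: 0000111010001
tick 7: 1110100001100

1110100001100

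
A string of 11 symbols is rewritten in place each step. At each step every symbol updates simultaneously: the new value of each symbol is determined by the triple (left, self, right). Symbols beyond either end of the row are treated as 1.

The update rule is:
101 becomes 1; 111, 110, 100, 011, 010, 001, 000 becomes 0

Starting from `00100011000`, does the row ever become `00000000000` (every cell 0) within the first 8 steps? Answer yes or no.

yes

00000000000
all cells are 0 at step 1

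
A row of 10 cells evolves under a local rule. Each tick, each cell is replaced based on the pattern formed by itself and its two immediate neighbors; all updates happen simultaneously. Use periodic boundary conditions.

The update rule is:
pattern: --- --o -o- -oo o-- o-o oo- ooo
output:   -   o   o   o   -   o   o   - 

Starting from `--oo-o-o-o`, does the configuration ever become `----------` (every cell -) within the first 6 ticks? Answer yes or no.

no

-ooooooooo
oo-------o
-o------oo
oo-----ooo
-o----oo--
oo---ooo--
tick 6 is oo---ooo--, still not uniform -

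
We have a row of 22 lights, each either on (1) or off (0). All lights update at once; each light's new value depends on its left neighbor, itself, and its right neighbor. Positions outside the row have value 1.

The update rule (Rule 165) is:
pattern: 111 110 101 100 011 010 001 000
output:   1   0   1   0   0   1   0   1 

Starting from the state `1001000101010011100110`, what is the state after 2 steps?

0001010111110001000001
0101111011100101011100

0101111011100101011100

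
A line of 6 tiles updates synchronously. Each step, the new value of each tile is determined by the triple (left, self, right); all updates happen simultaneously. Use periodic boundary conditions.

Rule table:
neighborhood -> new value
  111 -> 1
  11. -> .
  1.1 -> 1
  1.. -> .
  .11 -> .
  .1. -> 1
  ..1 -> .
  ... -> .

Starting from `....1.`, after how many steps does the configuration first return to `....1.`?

1

....1.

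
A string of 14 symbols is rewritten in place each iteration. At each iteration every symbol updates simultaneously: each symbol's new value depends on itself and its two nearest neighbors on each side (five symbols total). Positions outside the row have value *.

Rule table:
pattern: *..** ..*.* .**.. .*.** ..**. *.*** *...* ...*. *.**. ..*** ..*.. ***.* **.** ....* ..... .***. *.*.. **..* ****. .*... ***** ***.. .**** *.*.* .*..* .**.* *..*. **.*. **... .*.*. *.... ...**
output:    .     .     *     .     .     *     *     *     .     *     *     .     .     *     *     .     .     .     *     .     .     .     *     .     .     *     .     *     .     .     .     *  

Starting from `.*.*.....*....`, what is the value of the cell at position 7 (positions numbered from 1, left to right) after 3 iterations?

*.....****..**
...******...**
.****..*..****
position 7 holds .

.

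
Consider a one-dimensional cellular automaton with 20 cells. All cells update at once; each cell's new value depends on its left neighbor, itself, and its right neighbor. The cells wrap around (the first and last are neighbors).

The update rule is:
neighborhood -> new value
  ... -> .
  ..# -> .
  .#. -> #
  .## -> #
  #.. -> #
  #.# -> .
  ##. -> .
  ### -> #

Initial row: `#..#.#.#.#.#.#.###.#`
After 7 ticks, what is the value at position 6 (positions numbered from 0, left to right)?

.

tick 1: .#.#.#.#.#.#.#.##..#
tick 2: .#.#.#.#.#.#.#.#.#.#
tick 3: .#.#.#.#.#.#.#.#.#.#  (fixed point — unchanged through tick 7)
position 6 holds .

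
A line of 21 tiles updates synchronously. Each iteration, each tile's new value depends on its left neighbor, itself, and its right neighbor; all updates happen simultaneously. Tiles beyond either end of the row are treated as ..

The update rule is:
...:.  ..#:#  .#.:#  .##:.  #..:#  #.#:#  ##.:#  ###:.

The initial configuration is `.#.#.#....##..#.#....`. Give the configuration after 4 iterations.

iteration 1: #######..#.#######...
iteration 2: ......#####......##..
iteration 3: .....#....##....#.##.
iteration 4: ....###..#.##..###.##

....###..#.##..###.##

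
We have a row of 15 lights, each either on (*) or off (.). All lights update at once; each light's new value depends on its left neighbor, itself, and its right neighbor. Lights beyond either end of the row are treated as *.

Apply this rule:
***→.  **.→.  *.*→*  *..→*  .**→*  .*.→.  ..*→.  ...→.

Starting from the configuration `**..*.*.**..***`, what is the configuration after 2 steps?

step 1: ..*..*.**.*.*..
step 2: *..*..**.*.*.*.

*..*..**.*.*.*.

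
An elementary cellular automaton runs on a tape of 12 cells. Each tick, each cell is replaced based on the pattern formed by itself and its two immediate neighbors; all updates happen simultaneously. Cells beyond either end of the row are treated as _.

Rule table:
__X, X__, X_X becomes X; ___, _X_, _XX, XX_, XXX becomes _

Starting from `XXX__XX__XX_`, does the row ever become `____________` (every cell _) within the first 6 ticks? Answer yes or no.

___XX__XX__X
__X__XX__XX_
_X_XX__XX__X
X_X__XX__XX_
_X_XX__XX__X  (repeats tick 3; period 2)
tick 6: X_X__XX__XX_
tick 6 is X_X__XX__XX_, still not uniform _

no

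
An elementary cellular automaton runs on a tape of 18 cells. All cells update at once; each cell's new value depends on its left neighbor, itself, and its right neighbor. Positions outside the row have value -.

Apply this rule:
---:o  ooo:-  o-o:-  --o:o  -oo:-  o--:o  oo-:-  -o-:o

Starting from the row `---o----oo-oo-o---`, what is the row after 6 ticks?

oooooooo------oooo
--------oooooo----
oooooooo------oooo  (repeats tick 1; period 2)
tick 6: --------oooooo----

--------oooooo----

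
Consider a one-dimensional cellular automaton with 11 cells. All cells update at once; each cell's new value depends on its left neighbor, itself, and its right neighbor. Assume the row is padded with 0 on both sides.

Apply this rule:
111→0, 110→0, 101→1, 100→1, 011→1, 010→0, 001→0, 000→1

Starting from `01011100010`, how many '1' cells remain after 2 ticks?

tick 1: 00110011001
tick 2: 10101010100
count of 1: 5

5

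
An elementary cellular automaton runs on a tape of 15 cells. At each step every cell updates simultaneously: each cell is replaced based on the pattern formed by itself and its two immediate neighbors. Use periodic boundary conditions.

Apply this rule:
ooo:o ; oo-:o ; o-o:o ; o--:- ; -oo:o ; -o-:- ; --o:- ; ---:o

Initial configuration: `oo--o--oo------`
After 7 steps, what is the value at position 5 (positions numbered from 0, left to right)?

step 1: oo-----oo-oooo-
step 2: oo-ooo-oooooooo
step 3: ooooooooooooooo
step 4: ooooooooooooooo  (fixed point — unchanged through step 7)
position 5 holds o

o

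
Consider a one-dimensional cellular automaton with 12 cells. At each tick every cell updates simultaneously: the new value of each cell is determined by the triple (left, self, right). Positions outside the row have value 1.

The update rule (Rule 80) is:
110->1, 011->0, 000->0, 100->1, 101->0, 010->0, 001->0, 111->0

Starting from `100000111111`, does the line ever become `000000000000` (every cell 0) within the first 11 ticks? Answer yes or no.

no

110000000000
011000000000
001100000000
100110000000
110011000000
011001100000
001100110000
100110011000
110011001100
011001100110
001100110010
tick 11 is 001100110010, still not uniform 0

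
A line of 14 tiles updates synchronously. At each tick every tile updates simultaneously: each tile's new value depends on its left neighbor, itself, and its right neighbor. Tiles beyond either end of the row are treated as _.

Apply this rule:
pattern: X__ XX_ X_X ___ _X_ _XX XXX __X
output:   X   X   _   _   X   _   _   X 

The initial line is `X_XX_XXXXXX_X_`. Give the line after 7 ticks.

X__X______X_XX
XXXXX____XX__X
____XX__X_XXXX
___X_XXXX____X
__XX____XX__XX
_X_XX__X_XXX_X
XX__XXXX___X_X

XX__XXXX___X_X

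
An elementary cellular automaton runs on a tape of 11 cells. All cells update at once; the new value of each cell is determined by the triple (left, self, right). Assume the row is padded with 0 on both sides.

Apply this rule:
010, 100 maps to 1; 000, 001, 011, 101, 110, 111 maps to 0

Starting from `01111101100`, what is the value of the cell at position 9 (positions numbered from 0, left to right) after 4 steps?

0

00000000010
00000000011
00000000000
00000000000
position 9 holds 0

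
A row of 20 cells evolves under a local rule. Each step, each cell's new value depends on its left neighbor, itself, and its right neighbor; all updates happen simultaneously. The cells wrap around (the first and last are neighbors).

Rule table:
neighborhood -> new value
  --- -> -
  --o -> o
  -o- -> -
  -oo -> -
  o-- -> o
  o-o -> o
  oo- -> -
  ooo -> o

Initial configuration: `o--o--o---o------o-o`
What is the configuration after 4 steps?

step 1: -oo-oo-o-o-o----o-o-
step 2: o--o--o-o-o-o--o-o-o
step 3: -oo-oo-o-o-o-oo-o-o-
step 4: o--o--o-o-o-o--o-o-o

o--o--o-o-o-o--o-o-o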